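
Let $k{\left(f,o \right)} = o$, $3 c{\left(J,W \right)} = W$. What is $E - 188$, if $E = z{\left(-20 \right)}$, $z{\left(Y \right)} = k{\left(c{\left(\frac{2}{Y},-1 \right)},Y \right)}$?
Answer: $-208$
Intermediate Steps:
$c{\left(J,W \right)} = \frac{W}{3}$
$z{\left(Y \right)} = Y$
$E = -20$
$E - 188 = -20 - 188 = -208$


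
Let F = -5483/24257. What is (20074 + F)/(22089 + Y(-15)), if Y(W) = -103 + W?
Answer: 486929535/532950547 ≈ 0.91365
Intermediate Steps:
F = -5483/24257 (F = -5483*1/24257 = -5483/24257 ≈ -0.22604)
(20074 + F)/(22089 + Y(-15)) = (20074 - 5483/24257)/(22089 + (-103 - 15)) = 486929535/(24257*(22089 - 118)) = (486929535/24257)/21971 = (486929535/24257)*(1/21971) = 486929535/532950547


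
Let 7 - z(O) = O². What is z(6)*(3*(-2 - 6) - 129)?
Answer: 4437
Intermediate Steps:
z(O) = 7 - O²
z(6)*(3*(-2 - 6) - 129) = (7 - 1*6²)*(3*(-2 - 6) - 129) = (7 - 1*36)*(3*(-8) - 129) = (7 - 36)*(-24 - 129) = -29*(-153) = 4437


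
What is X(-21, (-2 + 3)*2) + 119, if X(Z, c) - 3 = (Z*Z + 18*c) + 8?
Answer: 607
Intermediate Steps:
X(Z, c) = 11 + Z² + 18*c (X(Z, c) = 3 + ((Z*Z + 18*c) + 8) = 3 + ((Z² + 18*c) + 8) = 3 + (8 + Z² + 18*c) = 11 + Z² + 18*c)
X(-21, (-2 + 3)*2) + 119 = (11 + (-21)² + 18*((-2 + 3)*2)) + 119 = (11 + 441 + 18*(1*2)) + 119 = (11 + 441 + 18*2) + 119 = (11 + 441 + 36) + 119 = 488 + 119 = 607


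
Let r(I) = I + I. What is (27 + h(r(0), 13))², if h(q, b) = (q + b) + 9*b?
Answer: 24649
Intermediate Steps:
r(I) = 2*I
h(q, b) = q + 10*b (h(q, b) = (b + q) + 9*b = q + 10*b)
(27 + h(r(0), 13))² = (27 + (2*0 + 10*13))² = (27 + (0 + 130))² = (27 + 130)² = 157² = 24649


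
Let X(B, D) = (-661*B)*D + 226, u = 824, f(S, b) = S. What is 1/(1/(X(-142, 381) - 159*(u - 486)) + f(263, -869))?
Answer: 35707906/9391179279 ≈ 0.0038023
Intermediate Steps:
X(B, D) = 226 - 661*B*D (X(B, D) = -661*B*D + 226 = 226 - 661*B*D)
1/(1/(X(-142, 381) - 159*(u - 486)) + f(263, -869)) = 1/(1/((226 - 661*(-142)*381) - 159*(824 - 486)) + 263) = 1/(1/((226 + 35761422) - 159*338) + 263) = 1/(1/(35761648 - 53742) + 263) = 1/(1/35707906 + 263) = 1/(9391179279/35707906) = 35707906/9391179279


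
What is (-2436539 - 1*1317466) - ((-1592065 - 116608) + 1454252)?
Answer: -3499584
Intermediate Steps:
(-2436539 - 1*1317466) - ((-1592065 - 116608) + 1454252) = (-2436539 - 1317466) - (-1708673 + 1454252) = -3754005 - 1*(-254421) = -3754005 + 254421 = -3499584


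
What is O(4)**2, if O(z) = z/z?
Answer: 1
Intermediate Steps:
O(z) = 1
O(4)**2 = 1**2 = 1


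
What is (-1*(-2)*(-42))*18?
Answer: -1512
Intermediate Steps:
(-1*(-2)*(-42))*18 = (2*(-42))*18 = -84*18 = -1512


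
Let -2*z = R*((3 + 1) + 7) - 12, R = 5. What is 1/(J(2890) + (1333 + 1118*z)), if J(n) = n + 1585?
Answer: -1/18229 ≈ -5.4858e-5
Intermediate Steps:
z = -43/2 (z = -(5*((3 + 1) + 7) - 12)/2 = -(5*(4 + 7) - 12)/2 = -(5*11 - 12)/2 = -(55 - 12)/2 = -½*43 = -43/2 ≈ -21.500)
J(n) = 1585 + n
1/(J(2890) + (1333 + 1118*z)) = 1/((1585 + 2890) + (1333 + 1118*(-43/2))) = 1/(4475 + (1333 - 24037)) = 1/(4475 - 22704) = 1/(-18229) = -1/18229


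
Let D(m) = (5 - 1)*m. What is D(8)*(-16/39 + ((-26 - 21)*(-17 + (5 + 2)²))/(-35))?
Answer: 1859072/1365 ≈ 1362.0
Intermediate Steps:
D(m) = 4*m
D(8)*(-16/39 + ((-26 - 21)*(-17 + (5 + 2)²))/(-35)) = (4*8)*(-16/39 + ((-26 - 21)*(-17 + (5 + 2)²))/(-35)) = 32*(-16*1/39 - 47*(-17 + 7²)*(-1/35)) = 32*(-16/39 - 47*(-17 + 49)*(-1/35)) = 32*(-16/39 - 47*32*(-1/35)) = 32*(-16/39 - 1504*(-1/35)) = 32*(-16/39 + 1504/35) = 32*(58096/1365) = 1859072/1365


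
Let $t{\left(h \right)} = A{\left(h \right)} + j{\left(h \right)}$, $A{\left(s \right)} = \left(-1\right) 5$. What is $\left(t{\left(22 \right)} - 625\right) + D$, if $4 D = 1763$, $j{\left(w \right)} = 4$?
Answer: $- \frac{741}{4} \approx -185.25$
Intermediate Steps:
$D = \frac{1763}{4}$ ($D = \frac{1}{4} \cdot 1763 = \frac{1763}{4} \approx 440.75$)
$A{\left(s \right)} = -5$
$t{\left(h \right)} = -1$ ($t{\left(h \right)} = -5 + 4 = -1$)
$\left(t{\left(22 \right)} - 625\right) + D = \left(-1 - 625\right) + \frac{1763}{4} = -626 + \frac{1763}{4} = - \frac{741}{4}$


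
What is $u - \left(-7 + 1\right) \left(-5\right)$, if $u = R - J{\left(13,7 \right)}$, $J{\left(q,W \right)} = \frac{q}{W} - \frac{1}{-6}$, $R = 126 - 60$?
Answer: $\frac{1427}{42} \approx 33.976$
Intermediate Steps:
$R = 66$ ($R = 126 - 60 = 66$)
$J{\left(q,W \right)} = \frac{1}{6} + \frac{q}{W}$ ($J{\left(q,W \right)} = \frac{q}{W} - - \frac{1}{6} = \frac{q}{W} + \frac{1}{6} = \frac{1}{6} + \frac{q}{W}$)
$u = \frac{2687}{42}$ ($u = 66 - \frac{13 + \frac{1}{6} \cdot 7}{7} = 66 - \frac{13 + \frac{7}{6}}{7} = 66 - \frac{1}{7} \cdot \frac{85}{6} = 66 - \frac{85}{42} = \frac{2687}{42} \approx 63.976$)
$u - \left(-7 + 1\right) \left(-5\right) = \frac{2687}{42} - \left(-7 + 1\right) \left(-5\right) = \frac{2687}{42} - \left(-6\right) \left(-5\right) = \frac{2687}{42} - 30 = \frac{1427}{42}$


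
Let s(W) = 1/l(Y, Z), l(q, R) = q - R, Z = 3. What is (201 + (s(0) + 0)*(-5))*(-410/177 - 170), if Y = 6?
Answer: -18239000/531 ≈ -34348.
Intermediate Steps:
s(W) = 1/3 (s(W) = 1/(6 - 1*3) = 1/(6 - 3) = 1/3)
(201 + (s(0) + 0)*(-5))*(-410/177 - 170) = (201 + (1/3 + 0)*(-5))*(-410/177 - 170) = (201 + (1/3)*(-5))*(-410*1/177 - 170) = (201 - 5/3)*(-410/177 - 170) = (598/3)*(-30500/177) = -18239000/531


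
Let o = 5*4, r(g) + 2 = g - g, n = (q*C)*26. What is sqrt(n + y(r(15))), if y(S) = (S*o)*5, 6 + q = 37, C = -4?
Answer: 4*I*sqrt(214) ≈ 58.515*I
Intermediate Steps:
q = 31 (q = -6 + 37 = 31)
n = -3224 (n = (31*(-4))*26 = -124*26 = -3224)
r(g) = -2 (r(g) = -2 + (g - g) = -2 + 0 = -2)
o = 20
y(S) = 100*S (y(S) = (S*20)*5 = (20*S)*5 = 100*S)
sqrt(n + y(r(15))) = sqrt(-3224 + 100*(-2)) = sqrt(-3224 - 200) = sqrt(-3424) = 4*I*sqrt(214)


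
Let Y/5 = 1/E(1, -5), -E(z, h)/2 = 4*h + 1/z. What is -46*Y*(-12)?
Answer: 1380/19 ≈ 72.632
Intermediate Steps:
E(z, h) = -8*h - 2/z (E(z, h) = -2*(4*h + 1/z) = -2*(1/z + 4*h) = -8*h - 2/z)
Y = 5/38 (Y = 5/(-8*(-5) - 2/1) = 5/(40 - 2*1) = 5/(40 - 2) = 5/38 ≈ 0.13158)
-46*Y*(-12) = -46*5/38*(-12) = -115/19*(-12) = 1380/19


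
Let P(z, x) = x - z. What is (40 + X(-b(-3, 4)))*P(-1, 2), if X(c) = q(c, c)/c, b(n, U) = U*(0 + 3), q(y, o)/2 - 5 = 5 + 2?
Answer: 114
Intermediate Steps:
q(y, o) = 24 (q(y, o) = 10 + 2*(5 + 2) = 10 + 2*7 = 10 + 14 = 24)
b(n, U) = 3*U (b(n, U) = U*3 = 3*U)
X(c) = 24/c
(40 + X(-b(-3, 4)))*P(-1, 2) = (40 + 24/((-3*4)))*(2 - 1*(-1)) = (40 + 24/((-1*12)))*(2 + 1) = (40 + 24/(-12))*3 = (40 + 24*(-1/12))*3 = (40 - 2)*3 = 38*3 = 114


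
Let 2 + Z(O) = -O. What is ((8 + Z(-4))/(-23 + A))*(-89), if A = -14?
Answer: 890/37 ≈ 24.054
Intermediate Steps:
Z(O) = -2 - O
((8 + Z(-4))/(-23 + A))*(-89) = ((8 + (-2 - 1*(-4)))/(-23 - 14))*(-89) = ((8 + (-2 + 4))/(-37))*(-89) = ((8 + 2)*(-1/37))*(-89) = (10*(-1/37))*(-89) = -10/37*(-89) = 890/37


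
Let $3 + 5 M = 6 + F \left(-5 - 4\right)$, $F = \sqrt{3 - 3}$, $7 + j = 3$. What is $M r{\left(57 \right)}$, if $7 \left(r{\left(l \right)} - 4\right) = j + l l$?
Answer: $\frac{9819}{35} \approx 280.54$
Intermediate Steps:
$j = -4$ ($j = -7 + 3 = -4$)
$F = 0$ ($F = \sqrt{0} = 0$)
$r{\left(l \right)} = \frac{24}{7} + \frac{l^{2}}{7}$ ($r{\left(l \right)} = 4 + \frac{-4 + l l}{7} = 4 + \frac{-4 + l^{2}}{7} = 4 + \left(- \frac{4}{7} + \frac{l^{2}}{7}\right) = \frac{24}{7} + \frac{l^{2}}{7}$)
$M = \frac{3}{5}$ ($M = - \frac{3}{5} + \frac{6 + 0 \left(-5 - 4\right)}{5} = - \frac{3}{5} + \frac{6 + 0 \left(-9\right)}{5} = - \frac{3}{5} + \frac{6 + 0}{5} = - \frac{3}{5} + \frac{1}{5} \cdot 6 = - \frac{3}{5} + \frac{6}{5} = \frac{3}{5} \approx 0.6$)
$M r{\left(57 \right)} = \frac{3 \left(\frac{24}{7} + \frac{57^{2}}{7}\right)}{5} = \frac{3 \left(\frac{24}{7} + \frac{1}{7} \cdot 3249\right)}{5} = \frac{3 \left(\frac{24}{7} + \frac{3249}{7}\right)}{5} = \frac{3}{5} \cdot \frac{3273}{7} = \frac{9819}{35}$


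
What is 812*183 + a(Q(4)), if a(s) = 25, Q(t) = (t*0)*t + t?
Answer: 148621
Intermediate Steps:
Q(t) = t (Q(t) = 0*t + t = 0 + t = t)
812*183 + a(Q(4)) = 812*183 + 25 = 148596 + 25 = 148621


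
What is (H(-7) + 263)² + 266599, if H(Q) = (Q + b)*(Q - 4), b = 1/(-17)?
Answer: 110582792/289 ≈ 3.8264e+5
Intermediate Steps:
b = -1/17 ≈ -0.058824
H(Q) = (-4 + Q)*(-1/17 + Q) (H(Q) = (Q - 1/17)*(Q - 4) = (-1/17 + Q)*(-4 + Q) = (-4 + Q)*(-1/17 + Q))
(H(-7) + 263)² + 266599 = ((4/17 + (-7)² - 69/17*(-7)) + 263)² + 266599 = ((4/17 + 49 + 483/17) + 263)² + 266599 = (1320/17 + 263)² + 266599 = (5791/17)² + 266599 = 33535681/289 + 266599 = 110582792/289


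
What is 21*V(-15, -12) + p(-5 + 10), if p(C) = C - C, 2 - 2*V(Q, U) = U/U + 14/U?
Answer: 91/4 ≈ 22.750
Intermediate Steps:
V(Q, U) = 1/2 - 7/U (V(Q, U) = 1 - (U/U + 14/U)/2 = 1 - (1 + 14/U)/2 = 1 + (-1/2 - 7/U) = 1/2 - 7/U)
p(C) = 0
21*V(-15, -12) + p(-5 + 10) = 21*((1/2)*(-14 - 12)/(-12)) + 0 = 21*((1/2)*(-1/12)*(-26)) + 0 = 21*(13/12) + 0 = 91/4 + 0 = 91/4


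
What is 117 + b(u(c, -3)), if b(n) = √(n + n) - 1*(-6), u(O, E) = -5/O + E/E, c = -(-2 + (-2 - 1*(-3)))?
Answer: 123 + 2*I*√2 ≈ 123.0 + 2.8284*I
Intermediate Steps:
c = 1 (c = -(-2 + (-2 + 3)) = -(-2 + 1) = -1*(-1) = 1)
u(O, E) = 1 - 5/O (u(O, E) = -5/O + 1 = 1 - 5/O)
b(n) = 6 + √2*√n (b(n) = √(2*n) + 6 = √2*√n + 6 = 6 + √2*√n)
117 + b(u(c, -3)) = 117 + (6 + √2*√((-5 + 1)/1)) = 117 + (6 + √2*√(1*(-4))) = 117 + (6 + √2*√(-4)) = 117 + (6 + √2*(2*I)) = 117 + (6 + 2*I*√2) = 123 + 2*I*√2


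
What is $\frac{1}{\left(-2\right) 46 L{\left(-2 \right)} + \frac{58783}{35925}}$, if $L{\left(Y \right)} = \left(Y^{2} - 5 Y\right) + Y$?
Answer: $- \frac{35925}{39602417} \approx -0.00090714$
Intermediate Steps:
$L{\left(Y \right)} = Y^{2} - 4 Y$
$\frac{1}{\left(-2\right) 46 L{\left(-2 \right)} + \frac{58783}{35925}} = \frac{1}{\left(-2\right) 46 \left(- 2 \left(-4 - 2\right)\right) + \frac{58783}{35925}} = \frac{1}{- 92 \left(\left(-2\right) \left(-6\right)\right) + 58783 \cdot \frac{1}{35925}} = \frac{1}{\left(-92\right) 12 + \frac{58783}{35925}} = \frac{1}{-1104 + \frac{58783}{35925}} = \frac{1}{- \frac{39602417}{35925}} = - \frac{35925}{39602417}$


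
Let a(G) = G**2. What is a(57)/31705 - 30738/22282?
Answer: -451077036/353225405 ≈ -1.2770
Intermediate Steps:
a(57)/31705 - 30738/22282 = 57**2/31705 - 30738/22282 = 3249*(1/31705) - 30738*1/22282 = 3249/31705 - 15369/11141 = -451077036/353225405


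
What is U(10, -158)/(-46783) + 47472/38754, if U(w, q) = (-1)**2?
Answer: 370140637/302171397 ≈ 1.2249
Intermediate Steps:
U(w, q) = 1
U(10, -158)/(-46783) + 47472/38754 = 1/(-46783) + 47472/38754 = 1*(-1/46783) + 47472*(1/38754) = -1/46783 + 7912/6459 = 370140637/302171397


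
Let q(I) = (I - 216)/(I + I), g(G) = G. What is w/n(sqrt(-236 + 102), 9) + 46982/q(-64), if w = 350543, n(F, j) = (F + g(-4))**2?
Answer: (-76433011*I + 6013696*sqrt(134))/(70*(-59*I + 4*sqrt(134))) ≈ 19639.0 + 1442.8*I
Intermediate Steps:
n(F, j) = (-4 + F)**2 (n(F, j) = (F - 4)**2 = (-4 + F)**2)
q(I) = (-216 + I)/(2*I) (q(I) = (-216 + I)/((2*I)) = (-216 + I)*(1/(2*I)) = (-216 + I)/(2*I))
w/n(sqrt(-236 + 102), 9) + 46982/q(-64) = 350543/((-4 + sqrt(-236 + 102))**2) + 46982/(((1/2)*(-216 - 64)/(-64))) = 350543/((-4 + sqrt(-134))**2) + 46982/(((1/2)*(-1/64)*(-280))) = 350543/((-4 + I*sqrt(134))**2) + 46982/(35/16) = 350543/(-4 + I*sqrt(134))**2 + 46982*(16/35) = 350543/(-4 + I*sqrt(134))**2 + 751712/35 = 751712/35 + 350543/(-4 + I*sqrt(134))**2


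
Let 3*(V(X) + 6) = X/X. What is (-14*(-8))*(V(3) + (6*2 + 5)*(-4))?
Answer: -24752/3 ≈ -8250.7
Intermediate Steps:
V(X) = -17/3 (V(X) = -6 + (X/X)/3 = -6 + (⅓)*1 = -6 + ⅓ = -17/3)
(-14*(-8))*(V(3) + (6*2 + 5)*(-4)) = (-14*(-8))*(-17/3 + (6*2 + 5)*(-4)) = 112*(-17/3 + (12 + 5)*(-4)) = 112*(-17/3 + 17*(-4)) = 112*(-17/3 - 68) = 112*(-221/3) = -24752/3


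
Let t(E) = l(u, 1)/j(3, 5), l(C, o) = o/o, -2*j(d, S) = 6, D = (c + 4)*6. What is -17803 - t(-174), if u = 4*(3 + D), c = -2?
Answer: -53408/3 ≈ -17803.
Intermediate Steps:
D = 12 (D = (-2 + 4)*6 = 2*6 = 12)
j(d, S) = -3 (j(d, S) = -½*6 = -3)
u = 60 (u = 4*(3 + 12) = 4*15 = 60)
l(C, o) = 1
t(E) = -⅓ (t(E) = 1/(-3) = 1*(-⅓) = -⅓)
-17803 - t(-174) = -17803 - 1*(-⅓) = -17803 + ⅓ = -53408/3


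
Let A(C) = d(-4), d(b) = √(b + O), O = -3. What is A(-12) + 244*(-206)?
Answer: -50264 + I*√7 ≈ -50264.0 + 2.6458*I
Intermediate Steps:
d(b) = √(-3 + b) (d(b) = √(b - 3) = √(-3 + b))
A(C) = I*√7 (A(C) = √(-3 - 4) = √(-7) = I*√7)
A(-12) + 244*(-206) = I*√7 + 244*(-206) = I*√7 - 50264 = -50264 + I*√7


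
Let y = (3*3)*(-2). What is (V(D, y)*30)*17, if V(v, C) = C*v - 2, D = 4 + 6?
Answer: -92820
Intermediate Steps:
D = 10
y = -18 (y = 9*(-2) = -18)
V(v, C) = -2 + C*v
(V(D, y)*30)*17 = ((-2 - 18*10)*30)*17 = ((-2 - 180)*30)*17 = -182*30*17 = -5460*17 = -92820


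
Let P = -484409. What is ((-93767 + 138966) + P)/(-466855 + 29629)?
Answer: 219605/218613 ≈ 1.0045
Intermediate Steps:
((-93767 + 138966) + P)/(-466855 + 29629) = ((-93767 + 138966) - 484409)/(-466855 + 29629) = (45199 - 484409)/(-437226) = -439210*(-1/437226) = 219605/218613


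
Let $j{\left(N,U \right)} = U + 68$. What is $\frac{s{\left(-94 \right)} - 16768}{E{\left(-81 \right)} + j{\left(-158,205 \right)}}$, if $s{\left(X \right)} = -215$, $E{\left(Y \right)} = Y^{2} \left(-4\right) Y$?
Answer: $- \frac{333}{41687} \approx -0.0079881$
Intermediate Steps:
$j{\left(N,U \right)} = 68 + U$
$E{\left(Y \right)} = - 4 Y^{3}$ ($E{\left(Y \right)} = - 4 Y^{2} Y = - 4 Y^{3}$)
$\frac{s{\left(-94 \right)} - 16768}{E{\left(-81 \right)} + j{\left(-158,205 \right)}} = \frac{-215 - 16768}{- 4 \left(-81\right)^{3} + \left(68 + 205\right)} = - \frac{16983}{\left(-4\right) \left(-531441\right) + 273} = - \frac{16983}{2125764 + 273} = - \frac{16983}{2126037} = \left(-16983\right) \frac{1}{2126037} = - \frac{333}{41687}$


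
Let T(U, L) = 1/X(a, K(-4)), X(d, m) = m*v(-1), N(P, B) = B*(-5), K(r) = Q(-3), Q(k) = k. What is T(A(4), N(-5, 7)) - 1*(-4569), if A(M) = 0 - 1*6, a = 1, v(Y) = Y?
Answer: 13708/3 ≈ 4569.3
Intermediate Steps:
K(r) = -3
N(P, B) = -5*B
A(M) = -6 (A(M) = 0 - 6 = -6)
X(d, m) = -m (X(d, m) = m*(-1) = -m)
T(U, L) = ⅓ (T(U, L) = 1/(-1*(-3)) = 1/3 = ⅓)
T(A(4), N(-5, 7)) - 1*(-4569) = ⅓ - 1*(-4569) = ⅓ + 4569 = 13708/3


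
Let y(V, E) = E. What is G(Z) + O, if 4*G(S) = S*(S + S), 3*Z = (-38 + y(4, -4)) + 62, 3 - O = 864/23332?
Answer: 1322147/52497 ≈ 25.185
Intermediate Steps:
O = 17283/5833 (O = 3 - 864/23332 = 3 - 1*216/5833 = 3 - 216/5833 = 17283/5833 ≈ 2.9630)
Z = 20/3 (Z = ((-38 - 4) + 62)/3 = (-42 + 62)/3 = (⅓)*20 = 20/3 ≈ 6.6667)
G(S) = S²/2 (G(S) = (S*(S + S))/4 = (S*(2*S))/4 = (2*S²)/4 = S²/2)
G(Z) + O = (20/3)²/2 + 17283/5833 = (½)*(400/9) + 17283/5833 = 200/9 + 17283/5833 = 1322147/52497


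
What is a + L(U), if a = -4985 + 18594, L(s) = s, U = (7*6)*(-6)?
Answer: 13357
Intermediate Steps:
U = -252 (U = 42*(-6) = -252)
a = 13609
a + L(U) = 13609 - 252 = 13357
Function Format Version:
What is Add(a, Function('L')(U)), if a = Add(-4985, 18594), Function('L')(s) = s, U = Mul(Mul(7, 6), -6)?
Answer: 13357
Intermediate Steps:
U = -252 (U = Mul(42, -6) = -252)
a = 13609
Add(a, Function('L')(U)) = Add(13609, -252) = 13357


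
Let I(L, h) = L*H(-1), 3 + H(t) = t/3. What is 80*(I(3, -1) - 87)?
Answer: -7760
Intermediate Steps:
H(t) = -3 + t/3
I(L, h) = -10*L/3 (I(L, h) = L*(-3 + (⅓)*(-1)) = L*(-3 - ⅓) = L*(-10/3) = -10*L/3)
80*(I(3, -1) - 87) = 80*(-10/3*3 - 87) = 80*(-10 - 87) = 80*(-97) = -7760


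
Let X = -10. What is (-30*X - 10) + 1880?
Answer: 2170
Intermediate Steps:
(-30*X - 10) + 1880 = (-30*(-10) - 10) + 1880 = (300 - 10) + 1880 = 290 + 1880 = 2170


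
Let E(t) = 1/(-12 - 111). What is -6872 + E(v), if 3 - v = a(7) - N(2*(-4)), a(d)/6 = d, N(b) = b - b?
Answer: -845257/123 ≈ -6872.0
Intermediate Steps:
N(b) = 0
a(d) = 6*d
v = -39 (v = 3 - (6*7 - 1*0) = 3 - (42 + 0) = 3 - 1*42 = 3 - 42 = -39)
E(t) = -1/123 (E(t) = 1/(-123) = -1/123)
-6872 + E(v) = -6872 - 1/123 = -845257/123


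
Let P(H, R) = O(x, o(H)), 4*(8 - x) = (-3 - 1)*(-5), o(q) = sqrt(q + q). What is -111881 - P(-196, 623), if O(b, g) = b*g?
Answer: -111881 - 42*I*sqrt(2) ≈ -1.1188e+5 - 59.397*I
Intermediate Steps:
o(q) = sqrt(2)*sqrt(q) (o(q) = sqrt(2*q) = sqrt(2)*sqrt(q))
x = 3 (x = 8 - (-3 - 1)*(-5)/4 = 8 - (-1)*(-5) = 8 - 1/4*20 = 8 - 5 = 3)
P(H, R) = 3*sqrt(2)*sqrt(H) (P(H, R) = 3*(sqrt(2)*sqrt(H)) = 3*sqrt(2)*sqrt(H))
-111881 - P(-196, 623) = -111881 - 3*sqrt(2)*sqrt(-196) = -111881 - 3*sqrt(2)*14*I = -111881 - 42*I*sqrt(2)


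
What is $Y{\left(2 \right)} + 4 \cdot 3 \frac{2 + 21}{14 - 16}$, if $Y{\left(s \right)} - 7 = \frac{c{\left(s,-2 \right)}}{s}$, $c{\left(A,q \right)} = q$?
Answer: $-132$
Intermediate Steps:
$Y{\left(s \right)} = 7 - \frac{2}{s}$
$Y{\left(2 \right)} + 4 \cdot 3 \frac{2 + 21}{14 - 16} = \left(7 - \frac{2}{2}\right) + 4 \cdot 3 \frac{2 + 21}{14 - 16} = \left(7 - 1\right) + 12 \frac{23}{-2} = \left(7 - 1\right) + 12 \cdot 23 \left(- \frac{1}{2}\right) = 6 + 12 \left(- \frac{23}{2}\right) = 6 - 138 = -132$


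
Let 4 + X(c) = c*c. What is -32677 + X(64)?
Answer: -28585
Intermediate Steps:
X(c) = -4 + c**2 (X(c) = -4 + c*c = -4 + c**2)
-32677 + X(64) = -32677 + (-4 + 64**2) = -32677 + (-4 + 4096) = -32677 + 4092 = -28585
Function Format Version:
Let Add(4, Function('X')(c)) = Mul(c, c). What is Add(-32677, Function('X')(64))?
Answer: -28585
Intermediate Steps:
Function('X')(c) = Add(-4, Pow(c, 2)) (Function('X')(c) = Add(-4, Mul(c, c)) = Add(-4, Pow(c, 2)))
Add(-32677, Function('X')(64)) = Add(-32677, Add(-4, Pow(64, 2))) = Add(-32677, Add(-4, 4096)) = Add(-32677, 4092) = -28585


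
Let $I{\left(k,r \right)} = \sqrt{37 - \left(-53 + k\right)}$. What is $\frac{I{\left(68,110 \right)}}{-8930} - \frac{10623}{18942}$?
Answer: $- \frac{3541}{6314} - \frac{\sqrt{22}}{8930} \approx -0.56134$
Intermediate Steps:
$I{\left(k,r \right)} = \sqrt{90 - k}$
$\frac{I{\left(68,110 \right)}}{-8930} - \frac{10623}{18942} = \frac{\sqrt{90 - 68}}{-8930} - \frac{10623}{18942} = \sqrt{90 - 68} \left(- \frac{1}{8930}\right) - \frac{3541}{6314} = \sqrt{22} \left(- \frac{1}{8930}\right) - \frac{3541}{6314} = - \frac{\sqrt{22}}{8930} - \frac{3541}{6314} = - \frac{3541}{6314} - \frac{\sqrt{22}}{8930}$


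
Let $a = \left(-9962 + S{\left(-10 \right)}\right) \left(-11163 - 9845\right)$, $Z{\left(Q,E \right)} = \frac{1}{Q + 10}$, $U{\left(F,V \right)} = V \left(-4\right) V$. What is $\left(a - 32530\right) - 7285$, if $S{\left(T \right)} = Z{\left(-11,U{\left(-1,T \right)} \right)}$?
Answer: $209262889$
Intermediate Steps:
$U{\left(F,V \right)} = - 4 V^{2}$ ($U{\left(F,V \right)} = - 4 V V = - 4 V^{2}$)
$Z{\left(Q,E \right)} = \frac{1}{10 + Q}$
$S{\left(T \right)} = -1$ ($S{\left(T \right)} = \frac{1}{10 - 11} = \frac{1}{-1} = -1$)
$a = 209302704$ ($a = \left(-9962 - 1\right) \left(-11163 - 9845\right) = \left(-9963\right) \left(-21008\right) = 209302704$)
$\left(a - 32530\right) - 7285 = \left(209302704 - 32530\right) - 7285 = 209270174 - 7285 = 209262889$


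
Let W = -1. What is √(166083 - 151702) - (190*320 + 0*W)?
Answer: -60800 + √14381 ≈ -60680.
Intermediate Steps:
√(166083 - 151702) - (190*320 + 0*W) = √(166083 - 151702) - (190*320 + 0*(-1)) = √14381 - (60800 + 0) = √14381 - 1*60800 = √14381 - 60800 = -60800 + √14381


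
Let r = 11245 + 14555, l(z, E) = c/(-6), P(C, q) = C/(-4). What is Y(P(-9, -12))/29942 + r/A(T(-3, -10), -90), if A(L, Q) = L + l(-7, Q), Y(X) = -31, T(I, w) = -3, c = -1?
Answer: -4635022127/509014 ≈ -9105.9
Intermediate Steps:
P(C, q) = -C/4 (P(C, q) = C*(-1/4) = -C/4)
l(z, E) = 1/6 (l(z, E) = -1/(-6) = -1*(-1/6) = 1/6)
A(L, Q) = 1/6 + L (A(L, Q) = L + 1/6 = 1/6 + L)
r = 25800
Y(P(-9, -12))/29942 + r/A(T(-3, -10), -90) = -31/29942 + 25800/(1/6 - 3) = -31*1/29942 + 25800/(-17/6) = -31/29942 + 25800*(-6/17) = -31/29942 - 154800/17 = -4635022127/509014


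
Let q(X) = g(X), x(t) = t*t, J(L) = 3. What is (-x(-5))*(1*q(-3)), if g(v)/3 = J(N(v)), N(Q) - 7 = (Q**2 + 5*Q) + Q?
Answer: -225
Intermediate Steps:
N(Q) = 7 + Q**2 + 6*Q (N(Q) = 7 + ((Q**2 + 5*Q) + Q) = 7 + (Q**2 + 6*Q) = 7 + Q**2 + 6*Q)
x(t) = t**2
g(v) = 9 (g(v) = 3*3 = 9)
q(X) = 9
(-x(-5))*(1*q(-3)) = (-1*(-5)**2)*(1*9) = -1*25*9 = -25*9 = -225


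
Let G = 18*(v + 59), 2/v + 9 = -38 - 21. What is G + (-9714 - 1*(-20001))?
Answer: 192924/17 ≈ 11348.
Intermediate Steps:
v = -1/34 (v = 2/(-9 + (-38 - 21)) = 2/(-9 - 59) = 2/(-68) = 2*(-1/68) = -1/34 ≈ -0.029412)
G = 18045/17 (G = 18*(-1/34 + 59) = 18*(2005/34) = 18045/17 ≈ 1061.5)
G + (-9714 - 1*(-20001)) = 18045/17 + (-9714 - 1*(-20001)) = 18045/17 + (-9714 + 20001) = 18045/17 + 10287 = 192924/17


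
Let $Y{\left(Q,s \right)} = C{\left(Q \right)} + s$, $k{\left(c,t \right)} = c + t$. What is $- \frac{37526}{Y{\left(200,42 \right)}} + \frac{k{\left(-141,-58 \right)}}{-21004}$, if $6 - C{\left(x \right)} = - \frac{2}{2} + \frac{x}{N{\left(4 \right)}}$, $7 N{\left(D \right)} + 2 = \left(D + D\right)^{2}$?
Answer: $- \frac{24433916243}{17202276} \approx -1420.4$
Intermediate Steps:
$N{\left(D \right)} = - \frac{2}{7} + \frac{4 D^{2}}{7}$ ($N{\left(D \right)} = - \frac{2}{7} + \frac{\left(D + D\right)^{2}}{7} = - \frac{2}{7} + \frac{\left(2 D\right)^{2}}{7} = - \frac{2}{7} + \frac{4 D^{2}}{7}$)
$C{\left(x \right)} = 7 - \frac{7 x}{62}$ ($C{\left(x \right)} = 6 - \left(- \frac{2}{2} + \frac{x}{- \frac{2}{7} + \frac{4 \cdot 4^{2}}{7}}\right) = 6 - \left(\left(-2\right) \frac{1}{2} + \frac{x}{- \frac{2}{7} + \frac{4}{7} \cdot 16}\right) = 6 - \left(-1 + \frac{x}{- \frac{2}{7} + \frac{64}{7}}\right) = 6 - \left(-1 + \frac{x}{\frac{62}{7}}\right) = 6 - \left(-1 + x \frac{7}{62}\right) = 6 - \left(-1 + \frac{7 x}{62}\right) = 7 - \frac{7 x}{62}$)
$Y{\left(Q,s \right)} = 7 + s - \frac{7 Q}{62}$ ($Y{\left(Q,s \right)} = \left(7 - \frac{7 Q}{62}\right) + s = 7 + s - \frac{7 Q}{62}$)
$- \frac{37526}{Y{\left(200,42 \right)}} + \frac{k{\left(-141,-58 \right)}}{-21004} = - \frac{37526}{7 + 42 - \frac{700}{31}} + \frac{-141 - 58}{-21004} = - \frac{37526}{7 + 42 - \frac{700}{31}} - - \frac{199}{21004} = - \frac{37526}{\frac{819}{31}} + \frac{199}{21004} = \left(-37526\right) \frac{31}{819} + \frac{199}{21004} = - \frac{1163306}{819} + \frac{199}{21004} = - \frac{24433916243}{17202276}$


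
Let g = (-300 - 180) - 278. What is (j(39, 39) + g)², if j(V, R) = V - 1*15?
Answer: 538756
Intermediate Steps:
j(V, R) = -15 + V (j(V, R) = V - 15 = -15 + V)
g = -758 (g = -480 - 278 = -758)
(j(39, 39) + g)² = ((-15 + 39) - 758)² = (24 - 758)² = (-734)² = 538756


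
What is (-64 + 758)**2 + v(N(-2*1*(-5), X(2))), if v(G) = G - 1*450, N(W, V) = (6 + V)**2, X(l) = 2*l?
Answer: 481286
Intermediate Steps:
v(G) = -450 + G (v(G) = G - 450 = -450 + G)
(-64 + 758)**2 + v(N(-2*1*(-5), X(2))) = (-64 + 758)**2 + (-450 + (6 + 2*2)**2) = 694**2 + (-450 + (6 + 4)**2) = 481636 + (-450 + 10**2) = 481636 + (-450 + 100) = 481636 - 350 = 481286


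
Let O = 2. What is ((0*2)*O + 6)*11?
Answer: 66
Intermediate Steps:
((0*2)*O + 6)*11 = ((0*2)*2 + 6)*11 = (0*2 + 6)*11 = (0 + 6)*11 = 6*11 = 66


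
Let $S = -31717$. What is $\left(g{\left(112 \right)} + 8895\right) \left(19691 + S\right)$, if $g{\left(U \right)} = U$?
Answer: $-108318182$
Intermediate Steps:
$\left(g{\left(112 \right)} + 8895\right) \left(19691 + S\right) = \left(112 + 8895\right) \left(19691 - 31717\right) = 9007 \left(-12026\right) = -108318182$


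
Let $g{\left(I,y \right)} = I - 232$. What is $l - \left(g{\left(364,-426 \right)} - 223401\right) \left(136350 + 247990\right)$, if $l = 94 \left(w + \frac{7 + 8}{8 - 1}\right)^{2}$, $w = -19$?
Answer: $\frac{4204750474396}{49} \approx 8.5811 \cdot 10^{10}$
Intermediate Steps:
$g{\left(I,y \right)} = -232 + I$ ($g{\left(I,y \right)} = I - 232 = -232 + I$)
$l = \frac{1308856}{49}$ ($l = 94 \left(-19 + \frac{7 + 8}{8 - 1}\right)^{2} = 94 \left(-19 + \frac{15}{7}\right)^{2} = 94 \left(- \frac{118}{7}\right)^{2} = 94 \cdot \frac{13924}{49} = \frac{1308856}{49} \approx 26711.0$)
$l - \left(g{\left(364,-426 \right)} - 223401\right) \left(136350 + 247990\right) = \frac{1308856}{49} - \left(\left(-232 + 364\right) - 223401\right) \left(136350 + 247990\right) = \frac{1308856}{49} - \left(132 - 223401\right) 384340 = \frac{1308856}{49} - \left(-223269\right) 384340 = \frac{1308856}{49} - -85811207460 = \frac{1308856}{49} + 85811207460 = \frac{4204750474396}{49}$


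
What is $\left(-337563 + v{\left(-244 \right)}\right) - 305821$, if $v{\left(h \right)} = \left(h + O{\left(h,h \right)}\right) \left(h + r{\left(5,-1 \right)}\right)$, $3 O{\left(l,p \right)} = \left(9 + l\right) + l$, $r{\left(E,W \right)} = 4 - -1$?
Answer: $- \frac{1640723}{3} \approx -5.4691 \cdot 10^{5}$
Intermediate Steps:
$r{\left(E,W \right)} = 5$ ($r{\left(E,W \right)} = 4 + 1 = 5$)
$O{\left(l,p \right)} = 3 + \frac{2 l}{3}$ ($O{\left(l,p \right)} = \frac{\left(9 + l\right) + l}{3} = \frac{9 + 2 l}{3} = 3 + \frac{2 l}{3}$)
$v{\left(h \right)} = \left(3 + \frac{5 h}{3}\right) \left(5 + h\right)$ ($v{\left(h \right)} = \left(h + \left(3 + \frac{2 h}{3}\right)\right) \left(h + 5\right) = \left(3 + \frac{5 h}{3}\right) \left(5 + h\right)$)
$\left(-337563 + v{\left(-244 \right)}\right) - 305821 = \left(-337563 + \left(15 + \frac{5 \left(-244\right)^{2}}{3} + \frac{34}{3} \left(-244\right)\right)\right) - 305821 = \left(-337563 + \left(15 + \frac{5}{3} \cdot 59536 - \frac{8296}{3}\right)\right) - 305821 = \left(-337563 + \left(15 + \frac{297680}{3} - \frac{8296}{3}\right)\right) - 305821 = \left(-337563 + \frac{289429}{3}\right) - 305821 = - \frac{723260}{3} - 305821 = - \frac{1640723}{3}$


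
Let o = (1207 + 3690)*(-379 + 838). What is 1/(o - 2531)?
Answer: 1/2245192 ≈ 4.4540e-7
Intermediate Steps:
o = 2247723 (o = 4897*459 = 2247723)
1/(o - 2531) = 1/(2247723 - 2531) = 1/2245192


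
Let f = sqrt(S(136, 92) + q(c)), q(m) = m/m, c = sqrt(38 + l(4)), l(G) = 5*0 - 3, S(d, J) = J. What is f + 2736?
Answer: 2736 + sqrt(93) ≈ 2745.6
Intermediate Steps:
l(G) = -3 (l(G) = 0 - 3 = -3)
c = sqrt(35) (c = sqrt(38 - 3) = sqrt(35) ≈ 5.9161)
q(m) = 1
f = sqrt(93) (f = sqrt(92 + 1) = sqrt(93) ≈ 9.6436)
f + 2736 = sqrt(93) + 2736 = 2736 + sqrt(93)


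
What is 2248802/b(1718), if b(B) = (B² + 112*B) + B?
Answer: 1124401/1572829 ≈ 0.71489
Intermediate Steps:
b(B) = B² + 113*B
2248802/b(1718) = 2248802/((1718*(113 + 1718))) = 2248802/((1718*1831)) = 2248802/3145658 = 2248802*(1/3145658) = 1124401/1572829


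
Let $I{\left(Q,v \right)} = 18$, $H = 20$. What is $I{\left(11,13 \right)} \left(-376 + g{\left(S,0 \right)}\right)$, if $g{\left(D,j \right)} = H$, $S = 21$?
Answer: $-6408$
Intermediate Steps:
$g{\left(D,j \right)} = 20$
$I{\left(11,13 \right)} \left(-376 + g{\left(S,0 \right)}\right) = 18 \left(-376 + 20\right) = 18 \left(-356\right) = -6408$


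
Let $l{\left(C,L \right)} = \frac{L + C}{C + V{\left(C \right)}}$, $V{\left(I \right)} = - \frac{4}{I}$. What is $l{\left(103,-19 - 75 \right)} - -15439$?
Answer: $\frac{54577174}{3535} \approx 15439.0$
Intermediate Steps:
$l{\left(C,L \right)} = \frac{C + L}{C - \frac{4}{C}}$ ($l{\left(C,L \right)} = \frac{L + C}{C - \frac{4}{C}} = \frac{C + L}{C - \frac{4}{C}}$)
$l{\left(103,-19 - 75 \right)} - -15439 = \frac{103 \left(103 - 94\right)}{-4 + 103^{2}} - -15439 = \frac{103 \left(103 - 94\right)}{-4 + 10609} + 15439 = 103 \cdot \frac{1}{10605} \cdot 9 + 15439 = \frac{309}{3535} + 15439 = \frac{54577174}{3535}$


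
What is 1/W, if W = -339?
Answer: -1/339 ≈ -0.0029499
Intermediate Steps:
1/W = 1/(-339) = -1/339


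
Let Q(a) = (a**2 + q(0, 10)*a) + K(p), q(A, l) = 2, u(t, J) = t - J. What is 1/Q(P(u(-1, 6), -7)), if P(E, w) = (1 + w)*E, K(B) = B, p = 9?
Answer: 1/1857 ≈ 0.00053850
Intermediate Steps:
P(E, w) = E*(1 + w)
Q(a) = 9 + a**2 + 2*a (Q(a) = (a**2 + 2*a) + 9 = 9 + a**2 + 2*a)
1/Q(P(u(-1, 6), -7)) = 1/(9 + ((-1 - 1*6)*(1 - 7))**2 + 2*((-1 - 1*6)*(1 - 7))) = 1/(9 + ((-1 - 6)*(-6))**2 + 2*((-1 - 6)*(-6))) = 1/(9 + (-7*(-6))**2 + 2*(-7*(-6))) = 1/(9 + 42**2 + 2*42) = 1/(9 + 1764 + 84) = 1/1857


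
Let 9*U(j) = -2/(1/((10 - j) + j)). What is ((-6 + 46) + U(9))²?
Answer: 115600/81 ≈ 1427.2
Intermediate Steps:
U(j) = -20/9 (U(j) = (-2/(1/((10 - j) + j)))/9 = (-2/(1/10))/9 = (-2/⅒)/9 = (-2*10)/9 = (⅑)*(-20) = -20/9)
((-6 + 46) + U(9))² = ((-6 + 46) - 20/9)² = (40 - 20/9)² = (340/9)² = 115600/81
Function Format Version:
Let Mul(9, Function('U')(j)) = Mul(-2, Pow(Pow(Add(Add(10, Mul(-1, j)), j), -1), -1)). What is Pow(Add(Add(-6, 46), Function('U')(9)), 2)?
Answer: Rational(115600, 81) ≈ 1427.2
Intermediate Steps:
Function('U')(j) = Rational(-20, 9) (Function('U')(j) = Mul(Rational(1, 9), Mul(-2, Pow(Pow(Add(Add(10, Mul(-1, j)), j), -1), -1))) = Mul(Rational(1, 9), Mul(-2, Pow(Pow(10, -1), -1))) = Mul(Rational(1, 9), Mul(-2, Pow(Rational(1, 10), -1))) = Mul(Rational(1, 9), Mul(-2, 10)) = Mul(Rational(1, 9), -20) = Rational(-20, 9))
Pow(Add(Add(-6, 46), Function('U')(9)), 2) = Pow(Add(Add(-6, 46), Rational(-20, 9)), 2) = Pow(Add(40, Rational(-20, 9)), 2) = Pow(Rational(340, 9), 2) = Rational(115600, 81)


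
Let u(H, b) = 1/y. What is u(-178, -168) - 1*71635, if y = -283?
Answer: -20272706/283 ≈ -71635.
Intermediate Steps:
u(H, b) = -1/283 (u(H, b) = 1/(-283) = -1/283)
u(-178, -168) - 1*71635 = -1/283 - 1*71635 = -1/283 - 71635 = -20272706/283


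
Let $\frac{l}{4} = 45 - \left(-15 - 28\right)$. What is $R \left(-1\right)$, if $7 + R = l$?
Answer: $-345$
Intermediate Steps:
$l = 352$ ($l = 4 \left(45 - \left(-15 - 28\right)\right) = 4 \left(45 - -43\right) = 4 \left(45 + 43\right) = 4 \cdot 88 = 352$)
$R = 345$ ($R = -7 + 352 = 345$)
$R \left(-1\right) = 345 \left(-1\right) = -345$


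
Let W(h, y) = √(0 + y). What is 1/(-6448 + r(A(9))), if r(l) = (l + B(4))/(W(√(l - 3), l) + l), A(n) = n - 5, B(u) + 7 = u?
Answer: -6/38687 ≈ -0.00015509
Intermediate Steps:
B(u) = -7 + u
A(n) = -5 + n
W(h, y) = √y
r(l) = (-3 + l)/(l + √l) (r(l) = (l + (-7 + 4))/(√l + l) = (l - 3)/(l + √l) = (-3 + l)/(l + √l))
1/(-6448 + r(A(9))) = 1/(-6448 + (-3 + (-5 + 9))/((-5 + 9) + √(-5 + 9))) = 1/(-6448 + (-3 + 4)/(4 + √4)) = 1/(-6448 + 1/(4 + 2)) = 1/(-6448 + 1/6) = 1/(-6448 + (⅙)*1) = 1/(-6448 + ⅙) = 1/(-38687/6) = -6/38687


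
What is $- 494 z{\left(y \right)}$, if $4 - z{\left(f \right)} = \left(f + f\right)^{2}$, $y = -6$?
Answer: $69160$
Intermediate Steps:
$z{\left(f \right)} = 4 - 4 f^{2}$ ($z{\left(f \right)} = 4 - \left(f + f\right)^{2} = 4 - \left(2 f\right)^{2} = 4 - 4 f^{2}$)
$- 494 z{\left(y \right)} = - 494 \left(4 - 4 \left(-6\right)^{2}\right) = - 494 \left(4 - 144\right) = \left(-494\right) \left(-140\right) = 69160$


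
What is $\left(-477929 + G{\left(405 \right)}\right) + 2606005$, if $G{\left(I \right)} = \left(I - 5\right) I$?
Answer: $2290076$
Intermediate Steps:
$G{\left(I \right)} = I \left(-5 + I\right)$ ($G{\left(I \right)} = \left(-5 + I\right) I = I \left(-5 + I\right)$)
$\left(-477929 + G{\left(405 \right)}\right) + 2606005 = \left(-477929 + 405 \left(-5 + 405\right)\right) + 2606005 = \left(-477929 + 405 \cdot 400\right) + 2606005 = \left(-477929 + 162000\right) + 2606005 = -315929 + 2606005 = 2290076$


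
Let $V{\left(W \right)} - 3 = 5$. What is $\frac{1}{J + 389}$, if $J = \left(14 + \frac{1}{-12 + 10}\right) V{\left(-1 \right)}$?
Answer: $\frac{1}{497} \approx 0.0020121$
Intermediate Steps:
$V{\left(W \right)} = 8$ ($V{\left(W \right)} = 3 + 5 = 8$)
$J = 108$ ($J = \left(14 + \frac{1}{-12 + 10}\right) 8 = \left(14 + \frac{1}{-2}\right) 8 = \left(14 - \frac{1}{2}\right) 8 = \frac{27}{2} \cdot 8 = 108$)
$\frac{1}{J + 389} = \frac{1}{108 + 389} = \frac{1}{497}$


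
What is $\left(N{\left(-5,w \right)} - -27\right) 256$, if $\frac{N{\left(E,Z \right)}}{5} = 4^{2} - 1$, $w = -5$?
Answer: $26112$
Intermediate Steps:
$N{\left(E,Z \right)} = 75$ ($N{\left(E,Z \right)} = 5 \left(4^{2} - 1\right) = 5 \left(16 - 1\right) = 5 \cdot 15 = 75$)
$\left(N{\left(-5,w \right)} - -27\right) 256 = \left(75 - -27\right) 256 = \left(75 + 27\right) 256 = 102 \cdot 256 = 26112$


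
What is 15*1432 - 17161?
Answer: 4319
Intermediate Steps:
15*1432 - 17161 = 21480 - 17161 = 4319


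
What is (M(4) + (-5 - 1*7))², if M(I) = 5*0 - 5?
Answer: 289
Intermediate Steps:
M(I) = -5 (M(I) = 0 - 5 = -5)
(M(4) + (-5 - 1*7))² = (-5 + (-5 - 1*7))² = (-5 + (-5 - 7))² = (-5 - 12)² = (-17)² = 289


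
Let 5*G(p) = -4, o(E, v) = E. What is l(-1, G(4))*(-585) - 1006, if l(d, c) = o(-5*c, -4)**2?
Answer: -10366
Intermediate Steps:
G(p) = -4/5 (G(p) = (1/5)*(-4) = -4/5)
l(d, c) = 25*c**2 (l(d, c) = (-5*c)**2 = 25*c**2)
l(-1, G(4))*(-585) - 1006 = (25*(-4/5)**2)*(-585) - 1006 = (25*(16/25))*(-585) - 1006 = 16*(-585) - 1006 = -9360 - 1006 = -10366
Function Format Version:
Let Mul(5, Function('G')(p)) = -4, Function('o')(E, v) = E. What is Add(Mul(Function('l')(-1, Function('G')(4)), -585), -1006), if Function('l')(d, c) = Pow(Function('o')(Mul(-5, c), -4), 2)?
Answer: -10366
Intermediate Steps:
Function('G')(p) = Rational(-4, 5) (Function('G')(p) = Mul(Rational(1, 5), -4) = Rational(-4, 5))
Function('l')(d, c) = Mul(25, Pow(c, 2)) (Function('l')(d, c) = Pow(Mul(-5, c), 2) = Mul(25, Pow(c, 2)))
Add(Mul(Function('l')(-1, Function('G')(4)), -585), -1006) = Add(Mul(Mul(25, Pow(Rational(-4, 5), 2)), -585), -1006) = Add(Mul(Mul(25, Rational(16, 25)), -585), -1006) = Add(Mul(16, -585), -1006) = Add(-9360, -1006) = -10366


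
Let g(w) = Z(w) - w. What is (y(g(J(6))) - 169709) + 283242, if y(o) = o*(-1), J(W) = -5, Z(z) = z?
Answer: 113533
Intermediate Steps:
g(w) = 0 (g(w) = w - w = 0)
y(o) = -o
(y(g(J(6))) - 169709) + 283242 = (-1*0 - 169709) + 283242 = (0 - 169709) + 283242 = -169709 + 283242 = 113533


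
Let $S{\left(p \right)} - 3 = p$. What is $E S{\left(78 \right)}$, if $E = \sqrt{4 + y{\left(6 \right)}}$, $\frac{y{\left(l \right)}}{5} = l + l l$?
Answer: $81 \sqrt{214} \approx 1184.9$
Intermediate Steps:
$y{\left(l \right)} = 5 l + 5 l^{2}$ ($y{\left(l \right)} = 5 \left(l + l l\right) = 5 \left(l + l^{2}\right) = 5 l + 5 l^{2}$)
$S{\left(p \right)} = 3 + p$
$E = \sqrt{214}$ ($E = \sqrt{4 + 5 \cdot 6 \left(1 + 6\right)} = \sqrt{4 + 5 \cdot 6 \cdot 7} = \sqrt{4 + 210} = \sqrt{214} \approx 14.629$)
$E S{\left(78 \right)} = \sqrt{214} \left(3 + 78\right) = \sqrt{214} \cdot 81 = 81 \sqrt{214}$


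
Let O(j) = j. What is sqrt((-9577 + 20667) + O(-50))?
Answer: 4*sqrt(690) ≈ 105.07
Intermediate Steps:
sqrt((-9577 + 20667) + O(-50)) = sqrt((-9577 + 20667) - 50) = sqrt(11090 - 50) = sqrt(11040) = 4*sqrt(690)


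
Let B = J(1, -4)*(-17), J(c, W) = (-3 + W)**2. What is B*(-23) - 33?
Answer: 19126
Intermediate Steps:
B = -833 (B = (-3 - 4)**2*(-17) = (-7)**2*(-17) = 49*(-17) = -833)
B*(-23) - 33 = -833*(-23) - 33 = 19159 - 33 = 19126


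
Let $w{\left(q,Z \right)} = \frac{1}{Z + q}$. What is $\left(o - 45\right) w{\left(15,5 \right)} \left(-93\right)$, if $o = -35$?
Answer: $372$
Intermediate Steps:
$\left(o - 45\right) w{\left(15,5 \right)} \left(-93\right) = \frac{-35 - 45}{5 + 15} \left(-93\right) = - \frac{80}{20} \left(-93\right) = \left(-80\right) \frac{1}{20} \left(-93\right) = \left(-4\right) \left(-93\right) = 372$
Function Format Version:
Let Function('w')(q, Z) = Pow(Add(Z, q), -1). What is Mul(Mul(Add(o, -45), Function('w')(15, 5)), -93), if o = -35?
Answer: 372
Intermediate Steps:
Mul(Mul(Add(o, -45), Function('w')(15, 5)), -93) = Mul(Mul(Add(-35, -45), Pow(Add(5, 15), -1)), -93) = Mul(Mul(-80, Pow(20, -1)), -93) = Mul(Mul(-80, Rational(1, 20)), -93) = Mul(-4, -93) = 372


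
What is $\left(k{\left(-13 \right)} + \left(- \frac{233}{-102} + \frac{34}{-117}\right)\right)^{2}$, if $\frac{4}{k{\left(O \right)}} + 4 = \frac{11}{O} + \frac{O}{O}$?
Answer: $\frac{8995953409}{9890302500} \approx 0.90957$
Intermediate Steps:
$k{\left(O \right)} = \frac{4}{-3 + \frac{11}{O}}$ ($k{\left(O \right)} = \frac{4}{-4 + \left(\frac{11}{O} + \frac{O}{O}\right)} = \frac{4}{-4 + \left(\frac{11}{O} + 1\right)} = \frac{4}{-4 + \left(1 + \frac{11}{O}\right)} = \frac{4}{-3 + \frac{11}{O}}$)
$\left(k{\left(-13 \right)} + \left(- \frac{233}{-102} + \frac{34}{-117}\right)\right)^{2} = \left(\left(-4\right) \left(-13\right) \frac{1}{-11 + 3 \left(-13\right)} + \left(- \frac{233}{-102} + \frac{34}{-117}\right)\right)^{2} = \left(\left(-4\right) \left(-13\right) \frac{1}{-11 - 39} + \left(\left(-233\right) \left(- \frac{1}{102}\right) + 34 \left(- \frac{1}{117}\right)\right)\right)^{2} = \left(\left(-4\right) \left(-13\right) \frac{1}{-50} + \left(\frac{233}{102} - \frac{34}{117}\right)\right)^{2} = \left(\left(-4\right) \left(-13\right) \left(- \frac{1}{50}\right) + \frac{7931}{3978}\right)^{2} = \left(- \frac{26}{25} + \frac{7931}{3978}\right)^{2} = \left(\frac{94847}{99450}\right)^{2} = \frac{8995953409}{9890302500}$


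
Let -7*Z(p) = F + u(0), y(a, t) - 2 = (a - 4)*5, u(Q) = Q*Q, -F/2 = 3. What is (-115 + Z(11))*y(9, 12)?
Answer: -21573/7 ≈ -3081.9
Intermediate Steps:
F = -6 (F = -2*3 = -6)
u(Q) = Q²
y(a, t) = -18 + 5*a (y(a, t) = 2 + (a - 4)*5 = 2 + (-4 + a)*5 = 2 + (-20 + 5*a) = -18 + 5*a)
Z(p) = 6/7 (Z(p) = -(-6 + 0²)/7 = -(-6 + 0)/7 = -⅐*(-6) = 6/7)
(-115 + Z(11))*y(9, 12) = (-115 + 6/7)*(-18 + 5*9) = -799*(-18 + 45)/7 = -799/7*27 = -21573/7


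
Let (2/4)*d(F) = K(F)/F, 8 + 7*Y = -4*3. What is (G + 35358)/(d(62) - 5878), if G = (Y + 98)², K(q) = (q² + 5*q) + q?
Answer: -362683/46893 ≈ -7.7343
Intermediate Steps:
K(q) = q² + 6*q
Y = -20/7 (Y = -8/7 + (-4*3)/7 = -8/7 + (⅐)*(-12) = -8/7 - 12/7 = -20/7 ≈ -2.8571)
d(F) = 12 + 2*F (d(F) = 2*((F*(6 + F))/F) = 2*(6 + F) = 12 + 2*F)
G = 443556/49 (G = (-20/7 + 98)² = (666/7)² = 443556/49 ≈ 9052.2)
(G + 35358)/(d(62) - 5878) = (443556/49 + 35358)/((12 + 2*62) - 5878) = 2176098/(49*((12 + 124) - 5878)) = 2176098/(49*(136 - 5878)) = (2176098/49)/(-5742) = (2176098/49)*(-1/5742) = -362683/46893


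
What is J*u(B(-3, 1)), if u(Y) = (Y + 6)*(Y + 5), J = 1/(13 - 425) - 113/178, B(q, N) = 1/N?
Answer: -490707/18334 ≈ -26.765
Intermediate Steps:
J = -23367/36668 (J = 1/(-412) - 113/178 = -1/412 - 1*113/178 = -1/412 - 113/178 = -23367/36668 ≈ -0.63726)
u(Y) = (5 + Y)*(6 + Y) (u(Y) = (6 + Y)*(5 + Y) = (5 + Y)*(6 + Y))
J*u(B(-3, 1)) = -23367*(30 + (1/1)² + 11/1)/36668 = -23367*(30 + 1² + 11*1)/36668 = -23367*(30 + 1 + 11)/36668 = -23367/36668*42 = -490707/18334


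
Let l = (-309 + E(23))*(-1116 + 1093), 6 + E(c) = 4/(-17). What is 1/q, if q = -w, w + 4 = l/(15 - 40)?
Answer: 425/124957 ≈ 0.0034012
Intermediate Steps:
E(c) = -106/17 (E(c) = -6 + 4/(-17) = -6 + 4*(-1/17) = -6 - 4/17 = -106/17)
l = 123257/17 (l = (-309 - 106/17)*(-1116 + 1093) = -5359/17*(-23) = 123257/17 ≈ 7250.4)
w = -124957/425 (w = -4 + (123257/17)/(15 - 40) = -4 + (123257/17)/(-25) = -4 - 1/25*123257/17 = -4 - 123257/425 = -124957/425 ≈ -294.02)
q = 124957/425 (q = -1*(-124957/425) = 124957/425 ≈ 294.02)
1/q = 1/(124957/425) = 425/124957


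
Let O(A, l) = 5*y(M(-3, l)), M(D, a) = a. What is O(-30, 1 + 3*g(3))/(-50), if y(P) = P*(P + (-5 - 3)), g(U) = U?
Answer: -2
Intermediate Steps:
y(P) = P*(-8 + P) (y(P) = P*(P - 8) = P*(-8 + P))
O(A, l) = 5*l*(-8 + l) (O(A, l) = 5*(l*(-8 + l)) = 5*l*(-8 + l))
O(-30, 1 + 3*g(3))/(-50) = (5*(1 + 3*3)*(-8 + (1 + 3*3)))/(-50) = (5*(1 + 9)*(-8 + (1 + 9)))*(-1/50) = (5*10*(-8 + 10))*(-1/50) = (5*10*2)*(-1/50) = 100*(-1/50) = -2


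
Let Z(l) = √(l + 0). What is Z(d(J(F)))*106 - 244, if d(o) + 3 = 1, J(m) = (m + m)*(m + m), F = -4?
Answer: -244 + 106*I*√2 ≈ -244.0 + 149.91*I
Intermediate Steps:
J(m) = 4*m² (J(m) = (2*m)*(2*m) = 4*m²)
d(o) = -2 (d(o) = -3 + 1 = -2)
Z(l) = √l
Z(d(J(F)))*106 - 244 = √(-2)*106 - 244 = (I*√2)*106 - 244 = 106*I*√2 - 244 = -244 + 106*I*√2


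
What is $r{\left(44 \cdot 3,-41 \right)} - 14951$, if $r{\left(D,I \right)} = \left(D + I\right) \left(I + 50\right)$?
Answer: $-14132$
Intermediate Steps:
$r{\left(D,I \right)} = \left(50 + I\right) \left(D + I\right)$ ($r{\left(D,I \right)} = \left(D + I\right) \left(50 + I\right) = \left(50 + I\right) \left(D + I\right)$)
$r{\left(44 \cdot 3,-41 \right)} - 14951 = \left(\left(-41\right)^{2} + 50 \cdot 44 \cdot 3 + 50 \left(-41\right) + 44 \cdot 3 \left(-41\right)\right) - 14951 = \left(1681 + 50 \cdot 132 - 2050 + 132 \left(-41\right)\right) - 14951 = \left(1681 + 6600 - 2050 - 5412\right) - 14951 = 819 - 14951 = -14132$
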